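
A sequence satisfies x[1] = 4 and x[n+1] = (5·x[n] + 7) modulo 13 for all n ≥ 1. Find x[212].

Computing terms: x[1] = 4, x[2] = 1, x[3] = 12, x[4] = 2, x[5] = 4.
The sequence repeats with period 4.
So x[212] = x[1 + ((212-1) mod 4)] = x[4] = 2.

2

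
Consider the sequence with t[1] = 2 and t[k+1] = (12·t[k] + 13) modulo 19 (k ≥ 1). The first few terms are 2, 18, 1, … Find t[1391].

Listing terms: t[1] = 2, t[2] = 18, t[3] = 1, t[4] = 6, t[5] = 9, t[6] = 7, t[7] = 2.
Since t[7] = t[1] = 2, the sequence is periodic with period 6.
(1391 - 1) mod 6 = 4, so t[1391] = t[5] = 9.

9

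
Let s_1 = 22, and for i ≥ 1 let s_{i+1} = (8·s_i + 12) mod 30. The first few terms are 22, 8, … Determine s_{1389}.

22

s_1 = 22,  s_2 = 8,  s_3 = 16,  s_4 = 20,  s_5 = 22.
Since s_5 = s_1 = 22, the sequence is periodic with period 4.
So s_{1389} = s_{1 + ((1389-1) mod 4)} = s_1 = 22.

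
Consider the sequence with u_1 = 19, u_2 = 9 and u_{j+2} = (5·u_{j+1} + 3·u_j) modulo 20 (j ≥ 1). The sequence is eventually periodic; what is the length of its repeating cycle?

u_1 = 19, u_2 = 9, u_3 = 2, u_4 = 17, u_5 = 11, u_6 = 6, u_7 = 3, u_8 = 13, u_9 = 14, u_{10} = 9, u_{11} = 7, u_{12} = 2, u_{13} = 11, u_{14} = 1, u_{15} = 18, u_{16} = 13, u_{17} = 19, u_{18} = 14, u_{19} = 7, u_{20} = 17, u_{21} = 6, u_{22} = 1, u_{23} = 3, u_{24} = 18, u_{25} = 19, u_{26} = 9.
The sequence repeats with period 24.

24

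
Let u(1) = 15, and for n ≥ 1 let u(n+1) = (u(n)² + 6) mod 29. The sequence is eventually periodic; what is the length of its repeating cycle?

Listing terms: u(1) = 15,  u(2) = 28,  u(3) = 7,  u(4) = 26,  u(5) = 15.
Since u(5) = u(1) = 15, the sequence is periodic with period 4.

4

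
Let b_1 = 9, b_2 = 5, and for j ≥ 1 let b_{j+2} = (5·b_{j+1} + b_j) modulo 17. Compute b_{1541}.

Listing terms: b_1 = 9, b_2 = 5, b_3 = 0, b_4 = 5, b_5 = 8, b_6 = 11, b_7 = 12, b_8 = 3, b_9 = 10, b_{10} = 2, b_{11} = 3, b_{12} = 0, b_{13} = 3, b_{14} = 15, b_{15} = 10, b_{16} = 14, b_{17} = 12, b_{18} = 6, b_{19} = 8, b_{20} = 12, b_{21} = 0, b_{22} = 12, b_{23} = 9, b_{24} = 6, b_{25} = 5, b_{26} = 14, b_{27} = 7, b_{28} = 15, b_{29} = 14, b_{30} = 0, b_{31} = 14, b_{32} = 2, b_{33} = 7, b_{34} = 3, b_{35} = 5, b_{36} = 11, b_{37} = 9, b_{38} = 5.
The sequence repeats with period 36.
So b_{1541} = b_{1 + ((1541-1) mod 36)} = b_{29} = 14.

14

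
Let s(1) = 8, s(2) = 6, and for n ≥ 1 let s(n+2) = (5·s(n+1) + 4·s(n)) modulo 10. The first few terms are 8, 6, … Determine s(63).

2

Listing terms: s(1) = 8, s(2) = 6, s(3) = 2, s(4) = 4, s(5) = 8, s(6) = 6.
The sequence repeats with period 4.
(63 - 1) mod 4 = 2, so s(63) = s(3) = 2.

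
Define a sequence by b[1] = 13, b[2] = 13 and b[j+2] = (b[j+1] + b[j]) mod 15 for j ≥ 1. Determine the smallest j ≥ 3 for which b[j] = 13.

39

Computing terms: b[1] = 13; b[2] = 13; b[3] = 11; b[4] = 9; b[5] = 5; b[6] = 14; b[7] = 4; b[8] = 3; b[9] = 7; b[10] = 10; b[11] = 2; b[12] = 12; b[13] = 14; b[14] = 11; b[15] = 10; b[16] = 6; b[17] = 1; b[18] = 7; b[19] = 8; b[20] = 0; b[21] = 8; b[22] = 8; b[23] = 1; b[24] = 9; b[25] = 10; b[26] = 4; b[27] = 14; b[28] = 3; b[29] = 2; b[30] = 5; b[31] = 7; b[32] = 12; b[33] = 4; b[34] = 1; b[35] = 5; b[36] = 6; b[37] = 11; b[38] = 2; b[39] = 13; b[40] = 0; b[41] = 13; b[42] = 13.
The sequence repeats with period 40.
The value 13 first appears (with j ≥ 3) at b[39].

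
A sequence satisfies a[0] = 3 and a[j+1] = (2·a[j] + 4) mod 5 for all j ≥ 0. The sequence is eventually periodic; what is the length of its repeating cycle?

a[0] = 3; a[1] = 0; a[2] = 4; a[3] = 2; a[4] = 3.
Since a[4] = a[0] = 3, the sequence is periodic with period 4.

4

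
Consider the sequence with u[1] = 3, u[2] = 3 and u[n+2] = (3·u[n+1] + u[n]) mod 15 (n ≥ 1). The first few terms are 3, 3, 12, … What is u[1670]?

We have u[1] = 3,  u[2] = 3,  u[3] = 12,  u[4] = 9,  u[5] = 9,  u[6] = 6,  u[7] = 12,  u[8] = 12,  u[9] = 3,  u[10] = 6,  u[11] = 6,  u[12] = 9,  u[13] = 3,  u[14] = 3.
The sequence repeats with period 12.
(1670 - 1) mod 12 = 1, so u[1670] = u[2] = 3.

3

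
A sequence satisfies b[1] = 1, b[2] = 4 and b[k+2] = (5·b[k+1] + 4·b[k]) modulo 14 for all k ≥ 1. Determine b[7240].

We have b[1] = 1; b[2] = 4; b[3] = 10; b[4] = 10; b[5] = 6; b[6] = 0; b[7] = 10; b[8] = 8; b[9] = 10; b[10] = 12; b[11] = 2; b[12] = 2; b[13] = 4; b[14] = 0; b[15] = 2; b[16] = 10; b[17] = 2; b[18] = 8; b[19] = 6; b[20] = 6; b[21] = 12; b[22] = 0; b[23] = 6; b[24] = 2; b[25] = 6; b[26] = 10; b[27] = 4; b[28] = 4; b[29] = 8; b[30] = 0; b[31] = 4; b[32] = 6; b[33] = 4; b[34] = 2; b[35] = 12; b[36] = 12; b[37] = 10; b[38] = 0; b[39] = 12; b[40] = 4; b[41] = 12; b[42] = 6; b[43] = 8; b[44] = 8; b[45] = 2; b[46] = 0; b[47] = 8; b[48] = 12; b[49] = 8; b[50] = 4; b[51] = 10.
Since (b[50], b[51]) = (b[2], b[3]) = (4, 10) (two consecutive terms determine the rest), the sequence is eventually periodic: after a pre-period of length 1 it cycles with period 48.
For k ≥ 2, b[k] depends only on (k - 2) mod 48. (7240 - 2) mod 48 = 38, so b[7240] = b[40] = 4.

4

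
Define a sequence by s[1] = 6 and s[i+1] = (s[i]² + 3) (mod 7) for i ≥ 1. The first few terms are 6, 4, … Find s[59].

Listing terms: s[1] = 6,  s[2] = 4,  s[3] = 5,  s[4] = 0,  s[5] = 3,  s[6] = 5.
Since s[6] = s[3] = 5, the sequence is eventually periodic: after a pre-period of length 2 it cycles with period 3.
For i ≥ 3, s[i] depends only on (i - 3) mod 3. (59 - 3) mod 3 = 2, so s[59] = s[5] = 3.

3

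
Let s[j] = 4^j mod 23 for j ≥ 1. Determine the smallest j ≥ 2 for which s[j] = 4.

Computing terms: s[1] = 4,  s[2] = 16,  s[3] = 18,  s[4] = 3,  s[5] = 12,  s[6] = 2,  s[7] = 8,  s[8] = 9,  s[9] = 13,  s[10] = 6,  s[11] = 1,  s[12] = 4.
Since s[12] = s[1] = 4, the sequence is periodic with period 11.
The value 4 next appears (with j ≥ 2) at s[12].

12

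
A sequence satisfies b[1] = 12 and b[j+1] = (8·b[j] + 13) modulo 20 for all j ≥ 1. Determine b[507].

Computing terms: b[1] = 12; b[2] = 9; b[3] = 5; b[4] = 13; b[5] = 17; b[6] = 9.
Since b[6] = b[2] = 9, the sequence is eventually periodic: after a pre-period of length 1 it cycles with period 4.
For j ≥ 2, b[j] depends only on (j - 2) mod 4. (507 - 2) mod 4 = 1, so b[507] = b[3] = 5.

5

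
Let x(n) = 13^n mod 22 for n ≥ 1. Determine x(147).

7

Listing terms: x(1) = 13, x(2) = 15, x(3) = 19, x(4) = 5, x(5) = 21, x(6) = 9, x(7) = 7, x(8) = 3, x(9) = 17, x(10) = 1, x(11) = 13.
The sequence repeats with period 10.
So x(147) = x(1 + ((147-1) mod 10)) = x(7) = 7.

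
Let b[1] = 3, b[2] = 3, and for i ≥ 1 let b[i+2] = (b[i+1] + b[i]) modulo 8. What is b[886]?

5

Listing terms: b[1] = 3, b[2] = 3, b[3] = 6, b[4] = 1, b[5] = 7, b[6] = 0, b[7] = 7, b[8] = 7, b[9] = 6, b[10] = 5, b[11] = 3, b[12] = 0, b[13] = 3, b[14] = 3.
The sequence repeats with period 12.
So b[886] = b[1 + ((886-1) mod 12)] = b[10] = 5.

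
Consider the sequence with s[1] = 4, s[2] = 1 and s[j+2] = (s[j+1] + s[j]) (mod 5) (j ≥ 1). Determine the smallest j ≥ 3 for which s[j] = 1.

4

Computing terms: s[1] = 4,  s[2] = 1,  s[3] = 0,  s[4] = 1,  s[5] = 1,  s[6] = 2,  s[7] = 3,  s[8] = 0,  s[9] = 3,  s[10] = 3,  s[11] = 1,  s[12] = 4,  s[13] = 0,  s[14] = 4,  s[15] = 4,  s[16] = 3,  s[17] = 2,  s[18] = 0,  s[19] = 2,  s[20] = 2,  s[21] = 4,  s[22] = 1.
The sequence repeats with period 20.
The value 1 first appears (with j ≥ 3) at s[4].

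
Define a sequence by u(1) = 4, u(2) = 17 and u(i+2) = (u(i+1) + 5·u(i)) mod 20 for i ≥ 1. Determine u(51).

Listing terms: u(1) = 4,  u(2) = 17,  u(3) = 17,  u(4) = 2,  u(5) = 7,  u(6) = 17,  u(7) = 12,  u(8) = 17,  u(9) = 17.
Since (u(8), u(9)) = (u(2), u(3)) = (17, 17) (two consecutive terms determine the rest), the sequence is eventually periodic: after a pre-period of length 1 it cycles with period 6.
For i ≥ 2, u(i) depends only on (i - 2) mod 6. (51 - 2) mod 6 = 1, so u(51) = u(3) = 17.

17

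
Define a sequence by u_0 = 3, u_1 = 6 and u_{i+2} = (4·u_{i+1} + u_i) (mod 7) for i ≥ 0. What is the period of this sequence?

Listing terms: u_0 = 3, u_1 = 6, u_2 = 6, u_3 = 2, u_4 = 0, u_5 = 2, u_6 = 1, u_7 = 6, u_8 = 4, u_9 = 1, u_{10} = 1, u_{11} = 5, u_{12} = 0, u_{13} = 5, u_{14} = 6, u_{15} = 1, u_{16} = 3, u_{17} = 6.
The sequence repeats with period 16.

16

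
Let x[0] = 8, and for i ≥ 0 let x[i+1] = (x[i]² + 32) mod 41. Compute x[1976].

23

Listing terms: x[0] = 8,  x[1] = 14,  x[2] = 23,  x[3] = 28,  x[4] = 37,  x[5] = 7,  x[6] = 40,  x[7] = 33,  x[8] = 14.
Since x[8] = x[1] = 14, the sequence is eventually periodic: after a pre-period of length 1 it cycles with period 7.
For i ≥ 1, x[i] depends only on (i - 1) mod 7. (1976 - 1) mod 7 = 1, so x[1976] = x[2] = 23.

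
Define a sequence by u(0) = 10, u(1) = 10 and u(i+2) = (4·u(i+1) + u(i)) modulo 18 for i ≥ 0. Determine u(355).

12

Listing terms: u(0) = 10,  u(1) = 10,  u(2) = 14,  u(3) = 12,  u(4) = 8,  u(5) = 8,  u(6) = 4,  u(7) = 6,  u(8) = 10,  u(9) = 10.
The sequence repeats with period 8.
So u(355) = u(0 + ((355-0) mod 8)) = u(3) = 12.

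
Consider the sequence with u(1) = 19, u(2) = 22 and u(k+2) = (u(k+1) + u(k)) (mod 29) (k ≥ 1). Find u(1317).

19

u(1) = 19; u(2) = 22; u(3) = 12; u(4) = 5; u(5) = 17; u(6) = 22; u(7) = 10; u(8) = 3; u(9) = 13; u(10) = 16; u(11) = 0; u(12) = 16; u(13) = 16; u(14) = 3; u(15) = 19; u(16) = 22.
Since (u(15), u(16)) = (u(1), u(2)) = (19, 22) (two consecutive terms determine the rest), the sequence is periodic with period 14.
So u(1317) = u(1 + ((1317-1) mod 14)) = u(1) = 19.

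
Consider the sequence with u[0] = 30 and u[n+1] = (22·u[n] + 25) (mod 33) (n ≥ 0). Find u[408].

Computing terms: u[0] = 30,  u[1] = 25,  u[2] = 14,  u[3] = 3,  u[4] = 25.
Since u[4] = u[1] = 25, the sequence is eventually periodic: after a pre-period of length 1 it cycles with period 3.
For n ≥ 1, u[n] depends only on (n - 1) mod 3. (408 - 1) mod 3 = 2, so u[408] = u[3] = 3.

3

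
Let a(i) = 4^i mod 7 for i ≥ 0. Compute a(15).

Listing terms: a(0) = 1,  a(1) = 4,  a(2) = 2,  a(3) = 1.
The sequence repeats with period 3.
(15 - 0) mod 3 = 0, so a(15) = a(0) = 1.

1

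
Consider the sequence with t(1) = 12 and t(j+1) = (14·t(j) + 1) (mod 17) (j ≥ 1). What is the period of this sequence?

16

We have t(1) = 12; t(2) = 16; t(3) = 4; t(4) = 6; t(5) = 0; t(6) = 1; t(7) = 15; t(8) = 7; t(9) = 14; t(10) = 10; t(11) = 5; t(12) = 3; t(13) = 9; t(14) = 8; t(15) = 11; t(16) = 2; t(17) = 12.
The sequence repeats with period 16.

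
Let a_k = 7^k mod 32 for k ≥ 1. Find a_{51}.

Listing terms: a_1 = 7, a_2 = 17, a_3 = 23, a_4 = 1, a_5 = 7.
Since a_5 = a_1 = 7, the sequence is periodic with period 4.
(51 - 1) mod 4 = 2, so a_{51} = a_3 = 23.

23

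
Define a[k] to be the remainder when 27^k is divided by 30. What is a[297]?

27

Listing terms: a[1] = 27,  a[2] = 9,  a[3] = 3,  a[4] = 21,  a[5] = 27.
The sequence repeats with period 4.
So a[297] = a[1 + ((297-1) mod 4)] = a[1] = 27.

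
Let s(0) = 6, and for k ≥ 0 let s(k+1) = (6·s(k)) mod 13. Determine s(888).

Computing terms: s(0) = 6,  s(1) = 10,  s(2) = 8,  s(3) = 9,  s(4) = 2,  s(5) = 12,  s(6) = 7,  s(7) = 3,  s(8) = 5,  s(9) = 4,  s(10) = 11,  s(11) = 1,  s(12) = 6.
Since s(12) = s(0) = 6, the sequence is periodic with period 12.
So s(888) = s(0 + ((888-0) mod 12)) = s(0) = 6.

6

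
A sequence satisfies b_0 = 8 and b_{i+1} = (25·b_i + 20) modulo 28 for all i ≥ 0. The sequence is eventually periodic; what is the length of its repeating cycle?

3

We have b_0 = 8,  b_1 = 24,  b_2 = 4,  b_3 = 8.
Since b_3 = b_0 = 8, the sequence is periodic with period 3.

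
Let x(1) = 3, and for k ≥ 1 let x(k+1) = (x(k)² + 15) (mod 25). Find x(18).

Listing terms: x(1) = 3, x(2) = 24, x(3) = 16, x(4) = 21, x(5) = 6, x(6) = 1, x(7) = 16.
Since x(7) = x(3) = 16, the sequence is eventually periodic: after a pre-period of length 2 it cycles with period 4.
For k ≥ 3, x(k) depends only on (k - 3) mod 4. (18 - 3) mod 4 = 3, so x(18) = x(6) = 1.

1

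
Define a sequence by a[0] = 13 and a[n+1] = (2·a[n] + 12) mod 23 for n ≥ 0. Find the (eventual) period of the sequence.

11

We have a[0] = 13; a[1] = 15; a[2] = 19; a[3] = 4; a[4] = 20; a[5] = 6; a[6] = 1; a[7] = 14; a[8] = 17; a[9] = 0; a[10] = 12; a[11] = 13.
Since a[11] = a[0] = 13, the sequence is periodic with period 11.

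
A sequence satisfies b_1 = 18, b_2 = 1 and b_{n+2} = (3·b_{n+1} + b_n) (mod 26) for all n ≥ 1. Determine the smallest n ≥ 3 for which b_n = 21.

Listing terms: b_1 = 18; b_2 = 1; b_3 = 21; b_4 = 12; b_5 = 5; b_6 = 1; b_7 = 8; b_8 = 25; b_9 = 5; b_{10} = 14; b_{11} = 21; b_{12} = 25; b_{13} = 18; b_{14} = 1.
The sequence repeats with period 12.
The value 21 first appears (with n ≥ 3) at b_3.

3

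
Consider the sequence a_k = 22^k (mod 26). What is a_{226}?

22

a_0 = 1; a_1 = 22; a_2 = 16; a_3 = 14; a_4 = 22.
Since a_4 = a_1 = 22, the sequence is eventually periodic: after a pre-period of length 1 it cycles with period 3.
For k ≥ 1, a_k depends only on (k - 1) mod 3. (226 - 1) mod 3 = 0, so a_{226} = a_1 = 22.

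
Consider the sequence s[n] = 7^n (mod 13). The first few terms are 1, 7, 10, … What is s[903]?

5

We have s[0] = 1; s[1] = 7; s[2] = 10; s[3] = 5; s[4] = 9; s[5] = 11; s[6] = 12; s[7] = 6; s[8] = 3; s[9] = 8; s[10] = 4; s[11] = 2; s[12] = 1.
Since s[12] = s[0] = 1, the sequence is periodic with period 12.
So s[903] = s[0 + ((903-0) mod 12)] = s[3] = 5.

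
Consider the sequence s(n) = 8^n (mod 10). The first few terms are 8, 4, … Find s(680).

6

Computing terms: s(1) = 8,  s(2) = 4,  s(3) = 2,  s(4) = 6,  s(5) = 8.
Since s(5) = s(1) = 8, the sequence is periodic with period 4.
(680 - 1) mod 4 = 3, so s(680) = s(4) = 6.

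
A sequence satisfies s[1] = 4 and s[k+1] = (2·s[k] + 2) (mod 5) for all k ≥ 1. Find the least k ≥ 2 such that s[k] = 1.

We have s[1] = 4,  s[2] = 0,  s[3] = 2,  s[4] = 1,  s[5] = 4.
Since s[5] = s[1] = 4, the sequence is periodic with period 4.
The value 1 first appears (with k ≥ 2) at s[4].

4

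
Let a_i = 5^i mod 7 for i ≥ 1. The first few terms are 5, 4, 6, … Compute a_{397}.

5

Listing terms: a_1 = 5, a_2 = 4, a_3 = 6, a_4 = 2, a_5 = 3, a_6 = 1, a_7 = 5.
Since a_7 = a_1 = 5, the sequence is periodic with period 6.
So a_{397} = a_{1 + ((397-1) mod 6)} = a_1 = 5.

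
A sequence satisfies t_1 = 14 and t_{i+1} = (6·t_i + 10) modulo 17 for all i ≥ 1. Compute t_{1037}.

2

Listing terms: t_1 = 14; t_2 = 9; t_3 = 13; t_4 = 3; t_5 = 11; t_6 = 8; t_7 = 7; t_8 = 1; t_9 = 16; t_{10} = 4; t_{11} = 0; t_{12} = 10; t_{13} = 2; t_{14} = 5; t_{15} = 6; t_{16} = 12; t_{17} = 14.
Since t_{17} = t_1 = 14, the sequence is periodic with period 16.
(1037 - 1) mod 16 = 12, so t_{1037} = t_{13} = 2.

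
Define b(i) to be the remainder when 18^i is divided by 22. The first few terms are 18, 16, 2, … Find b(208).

b(1) = 18, b(2) = 16, b(3) = 2, b(4) = 14, b(5) = 10, b(6) = 4, b(7) = 6, b(8) = 20, b(9) = 8, b(10) = 12, b(11) = 18.
Since b(11) = b(1) = 18, the sequence is periodic with period 10.
(208 - 1) mod 10 = 7, so b(208) = b(8) = 20.

20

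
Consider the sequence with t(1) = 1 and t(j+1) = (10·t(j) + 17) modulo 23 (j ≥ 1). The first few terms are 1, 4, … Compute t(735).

t(1) = 1, t(2) = 4, t(3) = 11, t(4) = 12, t(5) = 22, t(6) = 7, t(7) = 18, t(8) = 13, t(9) = 9, t(10) = 15, t(11) = 6, t(12) = 8, t(13) = 5, t(14) = 21, t(15) = 20, t(16) = 10, t(17) = 2, t(18) = 14, t(19) = 19, t(20) = 0, t(21) = 17, t(22) = 3, t(23) = 1.
The sequence repeats with period 22.
So t(735) = t(1 + ((735-1) mod 22)) = t(9) = 9.

9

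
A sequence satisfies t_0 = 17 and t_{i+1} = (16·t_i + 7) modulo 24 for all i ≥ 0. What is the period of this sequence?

We have t_0 = 17, t_1 = 15, t_2 = 7, t_3 = 23, t_4 = 15.
Since t_4 = t_1 = 15, the sequence is eventually periodic: after a pre-period of length 1 it cycles with period 3.

3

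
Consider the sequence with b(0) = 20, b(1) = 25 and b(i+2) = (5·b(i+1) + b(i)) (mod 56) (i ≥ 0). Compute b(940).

31

We have b(0) = 20,  b(1) = 25,  b(2) = 33,  b(3) = 22,  b(4) = 31,  b(5) = 9,  b(6) = 20,  b(7) = 53,  b(8) = 5,  b(9) = 22,  b(10) = 3,  b(11) = 37,  b(12) = 20,  b(13) = 25.
Since (b(12), b(13)) = (b(0), b(1)) = (20, 25) (two consecutive terms determine the rest), the sequence is periodic with period 12.
(940 - 0) mod 12 = 4, so b(940) = b(4) = 31.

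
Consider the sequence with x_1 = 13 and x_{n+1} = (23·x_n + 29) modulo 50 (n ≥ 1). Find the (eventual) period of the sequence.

Listing terms: x_1 = 13,  x_2 = 28,  x_3 = 23,  x_4 = 8,  x_5 = 13.
The sequence repeats with period 4.

4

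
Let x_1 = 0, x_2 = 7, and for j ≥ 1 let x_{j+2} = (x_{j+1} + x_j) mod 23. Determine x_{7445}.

Listing terms: x_1 = 0, x_2 = 7, x_3 = 7, x_4 = 14, x_5 = 21, x_6 = 12, x_7 = 10, x_8 = 22, x_9 = 9, x_{10} = 8, x_{11} = 17, x_{12} = 2, x_{13} = 19, x_{14} = 21, x_{15} = 17, x_{16} = 15, x_{17} = 9, x_{18} = 1, x_{19} = 10, x_{20} = 11, x_{21} = 21, x_{22} = 9, x_{23} = 7, x_{24} = 16, x_{25} = 0, x_{26} = 16, x_{27} = 16, x_{28} = 9, x_{29} = 2, x_{30} = 11, x_{31} = 13, x_{32} = 1, x_{33} = 14, x_{34} = 15, x_{35} = 6, x_{36} = 21, x_{37} = 4, x_{38} = 2, x_{39} = 6, x_{40} = 8, x_{41} = 14, x_{42} = 22, x_{43} = 13, x_{44} = 12, x_{45} = 2, x_{46} = 14, x_{47} = 16, x_{48} = 7, x_{49} = 0, x_{50} = 7.
The sequence repeats with period 48.
So x_{7445} = x_{1 + ((7445-1) mod 48)} = x_5 = 21.

21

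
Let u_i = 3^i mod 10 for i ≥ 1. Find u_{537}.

We have u_1 = 3; u_2 = 9; u_3 = 7; u_4 = 1; u_5 = 3.
The sequence repeats with period 4.
So u_{537} = u_{1 + ((537-1) mod 4)} = u_1 = 3.

3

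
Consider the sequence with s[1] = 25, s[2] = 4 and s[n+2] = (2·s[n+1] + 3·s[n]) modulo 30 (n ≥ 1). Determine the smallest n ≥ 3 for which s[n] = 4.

6

s[1] = 25, s[2] = 4, s[3] = 23, s[4] = 28, s[5] = 5, s[6] = 4, s[7] = 23.
Since (s[6], s[7]) = (s[2], s[3]) = (4, 23) (two consecutive terms determine the rest), the sequence is eventually periodic: after a pre-period of length 1 it cycles with period 4.
The value 4 next appears (with n ≥ 3) at s[6].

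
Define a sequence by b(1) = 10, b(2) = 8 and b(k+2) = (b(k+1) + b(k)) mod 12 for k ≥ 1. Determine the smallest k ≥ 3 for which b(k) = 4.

Computing terms: b(1) = 10,  b(2) = 8,  b(3) = 6,  b(4) = 2,  b(5) = 8,  b(6) = 10,  b(7) = 6,  b(8) = 4,  b(9) = 10,  b(10) = 2,  b(11) = 0,  b(12) = 2,  b(13) = 2,  b(14) = 4,  b(15) = 6,  b(16) = 10,  b(17) = 4,  b(18) = 2,  b(19) = 6,  b(20) = 8,  b(21) = 2,  b(22) = 10,  b(23) = 0,  b(24) = 10,  b(25) = 10,  b(26) = 8.
The sequence repeats with period 24.
The value 4 first appears (with k ≥ 3) at b(8).

8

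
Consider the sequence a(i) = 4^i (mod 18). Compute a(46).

4

Listing terms: a(0) = 1, a(1) = 4, a(2) = 16, a(3) = 10, a(4) = 4.
Since a(4) = a(1) = 4, the sequence is eventually periodic: after a pre-period of length 1 it cycles with period 3.
For i ≥ 1, a(i) depends only on (i - 1) mod 3. (46 - 1) mod 3 = 0, so a(46) = a(1) = 4.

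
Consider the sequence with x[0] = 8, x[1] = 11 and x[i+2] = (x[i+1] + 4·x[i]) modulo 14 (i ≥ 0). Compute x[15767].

1

Listing terms: x[0] = 8; x[1] = 11; x[2] = 1; x[3] = 3; x[4] = 7; x[5] = 5; x[6] = 5; x[7] = 11; x[8] = 3; x[9] = 5; x[10] = 3; x[11] = 9; x[12] = 7; x[13] = 1; x[14] = 1; x[15] = 5; x[16] = 9; x[17] = 1; x[18] = 9; x[19] = 13; x[20] = 7; x[21] = 3; x[22] = 3; x[23] = 1; x[24] = 13; x[25] = 3; x[26] = 13; x[27] = 11; x[28] = 7; x[29] = 9; x[30] = 9; x[31] = 3; x[32] = 11; x[33] = 9; x[34] = 11; x[35] = 5; x[36] = 7; x[37] = 13; x[38] = 13; x[39] = 9; x[40] = 5; x[41] = 13; x[42] = 5; x[43] = 1; x[44] = 7; x[45] = 11; x[46] = 11; x[47] = 13; x[48] = 1; x[49] = 11; x[50] = 1.
Since (x[49], x[50]) = (x[1], x[2]) = (11, 1) (two consecutive terms determine the rest), the sequence is eventually periodic: after a pre-period of length 1 it cycles with period 48.
For i ≥ 1, x[i] depends only on (i - 1) mod 48. (15767 - 1) mod 48 = 22, so x[15767] = x[23] = 1.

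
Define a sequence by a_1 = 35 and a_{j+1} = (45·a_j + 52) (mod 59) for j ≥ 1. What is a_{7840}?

Computing terms: a_1 = 35,  a_2 = 34,  a_3 = 48,  a_4 = 29,  a_5 = 0,  a_6 = 52,  a_7 = 32,  a_8 = 17,  a_9 = 50,  a_{10} = 1,  a_{11} = 38,  a_{12} = 51,  a_{13} = 46,  a_{14} = 57,  a_{15} = 21,  a_{16} = 53,  a_{17} = 18,  a_{18} = 36,  a_{19} = 20,  a_{20} = 8,  a_{21} = 58,  a_{22} = 7,  a_{23} = 13,  a_{24} = 47,  a_{25} = 43,  a_{26} = 40,  a_{27} = 23,  a_{28} = 25,  a_{29} = 56,  a_{30} = 35.
The sequence repeats with period 29.
So a_{7840} = a_{1 + ((7840-1) mod 29)} = a_{10} = 1.

1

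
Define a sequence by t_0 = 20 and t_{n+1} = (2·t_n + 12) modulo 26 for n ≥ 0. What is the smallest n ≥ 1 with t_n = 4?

11

t_0 = 20,  t_1 = 0,  t_2 = 12,  t_3 = 10,  t_4 = 6,  t_5 = 24,  t_6 = 8,  t_7 = 2,  t_8 = 16,  t_9 = 18,  t_{10} = 22,  t_{11} = 4,  t_{12} = 20.
Since t_{12} = t_0 = 20, the sequence is periodic with period 12.
The value 4 first appears (with n ≥ 1) at t_{11}.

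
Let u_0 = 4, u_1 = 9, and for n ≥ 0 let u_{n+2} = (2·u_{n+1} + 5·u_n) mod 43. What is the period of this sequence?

42

Computing terms: u_0 = 4,  u_1 = 9,  u_2 = 38,  u_3 = 35,  u_4 = 2,  u_5 = 7,  u_6 = 24,  u_7 = 40,  u_8 = 28,  u_9 = 41,  u_{10} = 7,  u_{11} = 4,  u_{12} = 0,  u_{13} = 20,  u_{14} = 40,  u_{15} = 8,  u_{16} = 1,  u_{17} = 42,  u_{18} = 3,  u_{19} = 1,  u_{20} = 17,  u_{21} = 39,  u_{22} = 34,  u_{23} = 5,  u_{24} = 8,  u_{25} = 41,  u_{26} = 36,  u_{27} = 19,  u_{28} = 3,  u_{29} = 15,  u_{30} = 2,  u_{31} = 36,  u_{32} = 39,  u_{33} = 0,  u_{34} = 23,  u_{35} = 3,  u_{36} = 35,  u_{37} = 42,  u_{38} = 1,  u_{39} = 40,  u_{40} = 42,  u_{41} = 26,  u_{42} = 4,  u_{43} = 9.
Since (u_{42}, u_{43}) = (u_0, u_1) = (4, 9) (two consecutive terms determine the rest), the sequence is periodic with period 42.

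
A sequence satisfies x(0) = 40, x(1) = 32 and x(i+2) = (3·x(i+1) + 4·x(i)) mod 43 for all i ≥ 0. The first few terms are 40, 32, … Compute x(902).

x(0) = 40; x(1) = 32; x(2) = 41; x(3) = 36; x(4) = 14; x(5) = 14; x(6) = 12; x(7) = 6; x(8) = 23; x(9) = 7; x(10) = 27; x(11) = 23; x(12) = 5; x(13) = 21; x(14) = 40; x(15) = 32.
Since (x(14), x(15)) = (x(0), x(1)) = (40, 32) (two consecutive terms determine the rest), the sequence is periodic with period 14.
So x(902) = x(0 + ((902-0) mod 14)) = x(6) = 12.

12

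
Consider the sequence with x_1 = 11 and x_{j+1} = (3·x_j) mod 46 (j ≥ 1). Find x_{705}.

Listing terms: x_1 = 11,  x_2 = 33,  x_3 = 7,  x_4 = 21,  x_5 = 17,  x_6 = 5,  x_7 = 15,  x_8 = 45,  x_9 = 43,  x_{10} = 37,  x_{11} = 19,  x_{12} = 11.
The sequence repeats with period 11.
So x_{705} = x_{1 + ((705-1) mod 11)} = x_1 = 11.

11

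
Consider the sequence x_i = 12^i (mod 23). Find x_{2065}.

8

We have x_1 = 12; x_2 = 6; x_3 = 3; x_4 = 13; x_5 = 18; x_6 = 9; x_7 = 16; x_8 = 8; x_9 = 4; x_{10} = 2; x_{11} = 1; x_{12} = 12.
Since x_{12} = x_1 = 12, the sequence is periodic with period 11.
(2065 - 1) mod 11 = 7, so x_{2065} = x_8 = 8.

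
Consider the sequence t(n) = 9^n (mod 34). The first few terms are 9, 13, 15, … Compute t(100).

Listing terms: t(1) = 9,  t(2) = 13,  t(3) = 15,  t(4) = 33,  t(5) = 25,  t(6) = 21,  t(7) = 19,  t(8) = 1,  t(9) = 9.
The sequence repeats with period 8.
(100 - 1) mod 8 = 3, so t(100) = t(4) = 33.

33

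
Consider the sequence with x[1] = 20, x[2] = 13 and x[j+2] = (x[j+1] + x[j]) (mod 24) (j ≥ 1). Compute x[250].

x[1] = 20, x[2] = 13, x[3] = 9, x[4] = 22, x[5] = 7, x[6] = 5, x[7] = 12, x[8] = 17, x[9] = 5, x[10] = 22, x[11] = 3, x[12] = 1, x[13] = 4, x[14] = 5, x[15] = 9, x[16] = 14, x[17] = 23, x[18] = 13, x[19] = 12, x[20] = 1, x[21] = 13, x[22] = 14, x[23] = 3, x[24] = 17, x[25] = 20, x[26] = 13.
The sequence repeats with period 24.
So x[250] = x[1 + ((250-1) mod 24)] = x[10] = 22.

22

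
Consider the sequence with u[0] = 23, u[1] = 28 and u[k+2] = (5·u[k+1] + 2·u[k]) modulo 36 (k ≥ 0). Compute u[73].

10

Listing terms: u[0] = 23,  u[1] = 28,  u[2] = 6,  u[3] = 14,  u[4] = 10,  u[5] = 6,  u[6] = 14.
Since (u[5], u[6]) = (u[2], u[3]) = (6, 14) (two consecutive terms determine the rest), the sequence is eventually periodic: after a pre-period of length 2 it cycles with period 3.
For k ≥ 2, u[k] depends only on (k - 2) mod 3. (73 - 2) mod 3 = 2, so u[73] = u[4] = 10.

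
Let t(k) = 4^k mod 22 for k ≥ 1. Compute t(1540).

12

Computing terms: t(1) = 4,  t(2) = 16,  t(3) = 20,  t(4) = 14,  t(5) = 12,  t(6) = 4.
The sequence repeats with period 5.
(1540 - 1) mod 5 = 4, so t(1540) = t(5) = 12.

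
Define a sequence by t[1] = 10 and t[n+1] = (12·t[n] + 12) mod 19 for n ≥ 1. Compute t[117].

0

Listing terms: t[1] = 10,  t[2] = 18,  t[3] = 0,  t[4] = 12,  t[5] = 4,  t[6] = 3,  t[7] = 10.
The sequence repeats with period 6.
(117 - 1) mod 6 = 2, so t[117] = t[3] = 0.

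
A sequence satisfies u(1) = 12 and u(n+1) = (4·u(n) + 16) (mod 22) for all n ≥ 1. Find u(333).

We have u(1) = 12,  u(2) = 20,  u(3) = 8,  u(4) = 4,  u(5) = 10,  u(6) = 12.
Since u(6) = u(1) = 12, the sequence is periodic with period 5.
(333 - 1) mod 5 = 2, so u(333) = u(3) = 8.

8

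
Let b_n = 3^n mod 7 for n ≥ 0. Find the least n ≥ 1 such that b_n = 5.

Computing terms: b_0 = 1,  b_1 = 3,  b_2 = 2,  b_3 = 6,  b_4 = 4,  b_5 = 5,  b_6 = 1.
Since b_6 = b_0 = 1, the sequence is periodic with period 6.
The value 5 first appears (with n ≥ 1) at b_5.

5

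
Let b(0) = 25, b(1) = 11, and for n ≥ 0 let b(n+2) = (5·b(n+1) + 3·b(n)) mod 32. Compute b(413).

b(0) = 25, b(1) = 11, b(2) = 2, b(3) = 11, b(4) = 29, b(5) = 18, b(6) = 17, b(7) = 11, b(8) = 10, b(9) = 19, b(10) = 29, b(11) = 10, b(12) = 9, b(13) = 11, b(14) = 18, b(15) = 27, b(16) = 29, b(17) = 2, b(18) = 1, b(19) = 11, b(20) = 26, b(21) = 3, b(22) = 29, b(23) = 26, b(24) = 25, b(25) = 11.
Since (b(24), b(25)) = (b(0), b(1)) = (25, 11) (two consecutive terms determine the rest), the sequence is periodic with period 24.
(413 - 0) mod 24 = 5, so b(413) = b(5) = 18.

18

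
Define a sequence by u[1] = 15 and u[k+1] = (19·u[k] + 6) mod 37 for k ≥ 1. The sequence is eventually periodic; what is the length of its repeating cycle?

Listing terms: u[1] = 15; u[2] = 32; u[3] = 22; u[4] = 17; u[5] = 33; u[6] = 4; u[7] = 8; u[8] = 10; u[9] = 11; u[10] = 30; u[11] = 21; u[12] = 35; u[13] = 5; u[14] = 27; u[15] = 1; u[16] = 25; u[17] = 0; u[18] = 6; u[19] = 9; u[20] = 29; u[21] = 2; u[22] = 7; u[23] = 28; u[24] = 20; u[25] = 16; u[26] = 14; u[27] = 13; u[28] = 31; u[29] = 3; u[30] = 26; u[31] = 19; u[32] = 34; u[33] = 23; u[34] = 36; u[35] = 24; u[36] = 18; u[37] = 15.
The sequence repeats with period 36.

36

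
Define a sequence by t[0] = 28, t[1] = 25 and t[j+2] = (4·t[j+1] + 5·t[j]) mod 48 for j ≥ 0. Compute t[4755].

29

Listing terms: t[0] = 28, t[1] = 25, t[2] = 0, t[3] = 29, t[4] = 20, t[5] = 33, t[6] = 40, t[7] = 37, t[8] = 12, t[9] = 41, t[10] = 32, t[11] = 45, t[12] = 4, t[13] = 1, t[14] = 24, t[15] = 5, t[16] = 44, t[17] = 9, t[18] = 16, t[19] = 13, t[20] = 36, t[21] = 17, t[22] = 8, t[23] = 21, t[24] = 28, t[25] = 25.
Since (t[24], t[25]) = (t[0], t[1]) = (28, 25) (two consecutive terms determine the rest), the sequence is periodic with period 24.
(4755 - 0) mod 24 = 3, so t[4755] = t[3] = 29.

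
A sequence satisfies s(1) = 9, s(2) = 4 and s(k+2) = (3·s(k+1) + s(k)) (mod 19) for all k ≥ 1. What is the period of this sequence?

Computing terms: s(1) = 9,  s(2) = 4,  s(3) = 2,  s(4) = 10,  s(5) = 13,  s(6) = 11,  s(7) = 8,  s(8) = 16,  s(9) = 18,  s(10) = 13,  s(11) = 0,  s(12) = 13,  s(13) = 1,  s(14) = 16,  s(15) = 11,  s(16) = 11,  s(17) = 6,  s(18) = 10,  s(19) = 17,  s(20) = 4,  s(21) = 10,  s(22) = 15,  s(23) = 17,  s(24) = 9,  s(25) = 6,  s(26) = 8,  s(27) = 11,  s(28) = 3,  s(29) = 1,  s(30) = 6,  s(31) = 0,  s(32) = 6,  s(33) = 18,  s(34) = 3,  s(35) = 8,  s(36) = 8,  s(37) = 13,  s(38) = 9,  s(39) = 2,  s(40) = 15,  s(41) = 9,  s(42) = 4.
Since (s(41), s(42)) = (s(1), s(2)) = (9, 4) (two consecutive terms determine the rest), the sequence is periodic with period 40.

40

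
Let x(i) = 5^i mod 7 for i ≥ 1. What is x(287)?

3

We have x(1) = 5,  x(2) = 4,  x(3) = 6,  x(4) = 2,  x(5) = 3,  x(6) = 1,  x(7) = 5.
Since x(7) = x(1) = 5, the sequence is periodic with period 6.
(287 - 1) mod 6 = 4, so x(287) = x(5) = 3.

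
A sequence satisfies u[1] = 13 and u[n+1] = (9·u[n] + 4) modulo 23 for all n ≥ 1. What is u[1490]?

Listing terms: u[1] = 13; u[2] = 6; u[3] = 12; u[4] = 20; u[5] = 0; u[6] = 4; u[7] = 17; u[8] = 19; u[9] = 14; u[10] = 15; u[11] = 1; u[12] = 13.
Since u[12] = u[1] = 13, the sequence is periodic with period 11.
(1490 - 1) mod 11 = 4, so u[1490] = u[5] = 0.

0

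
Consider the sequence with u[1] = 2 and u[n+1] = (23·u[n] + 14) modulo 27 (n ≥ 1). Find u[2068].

18

We have u[1] = 2, u[2] = 6, u[3] = 17, u[4] = 0, u[5] = 14, u[6] = 12, u[7] = 20, u[8] = 15, u[9] = 8, u[10] = 9, u[11] = 5, u[12] = 21, u[13] = 11, u[14] = 24, u[15] = 26, u[16] = 18, u[17] = 23, u[18] = 3, u[19] = 2.
Since u[19] = u[1] = 2, the sequence is periodic with period 18.
So u[2068] = u[1 + ((2068-1) mod 18)] = u[16] = 18.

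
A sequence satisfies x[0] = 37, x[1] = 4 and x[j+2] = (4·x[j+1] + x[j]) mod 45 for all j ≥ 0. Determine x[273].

4

x[0] = 37,  x[1] = 4,  x[2] = 8,  x[3] = 36,  x[4] = 17,  x[5] = 14,  x[6] = 28,  x[7] = 36,  x[8] = 37,  x[9] = 4.
Since (x[8], x[9]) = (x[0], x[1]) = (37, 4) (two consecutive terms determine the rest), the sequence is periodic with period 8.
(273 - 0) mod 8 = 1, so x[273] = x[1] = 4.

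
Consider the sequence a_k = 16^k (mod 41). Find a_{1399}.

18

Computing terms: a_1 = 16; a_2 = 10; a_3 = 37; a_4 = 18; a_5 = 1; a_6 = 16.
Since a_6 = a_1 = 16, the sequence is periodic with period 5.
(1399 - 1) mod 5 = 3, so a_{1399} = a_4 = 18.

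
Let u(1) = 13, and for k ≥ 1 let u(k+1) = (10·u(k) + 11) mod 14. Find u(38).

1

We have u(1) = 13; u(2) = 1; u(3) = 7; u(4) = 11; u(5) = 9; u(6) = 3; u(7) = 13.
The sequence repeats with period 6.
(38 - 1) mod 6 = 1, so u(38) = u(2) = 1.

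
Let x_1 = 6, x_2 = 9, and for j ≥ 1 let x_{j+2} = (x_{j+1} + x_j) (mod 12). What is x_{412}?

Listing terms: x_1 = 6,  x_2 = 9,  x_3 = 3,  x_4 = 0,  x_5 = 3,  x_6 = 3,  x_7 = 6,  x_8 = 9.
Since (x_7, x_8) = (x_1, x_2) = (6, 9) (two consecutive terms determine the rest), the sequence is periodic with period 6.
(412 - 1) mod 6 = 3, so x_{412} = x_4 = 0.

0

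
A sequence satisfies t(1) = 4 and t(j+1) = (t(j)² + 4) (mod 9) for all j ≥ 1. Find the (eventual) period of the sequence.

3

Listing terms: t(1) = 4,  t(2) = 2,  t(3) = 8,  t(4) = 5,  t(5) = 2.
Since t(5) = t(2) = 2, the sequence is eventually periodic: after a pre-period of length 1 it cycles with period 3.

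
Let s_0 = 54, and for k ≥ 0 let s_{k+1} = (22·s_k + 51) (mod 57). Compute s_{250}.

15

Computing terms: s_0 = 54, s_1 = 42, s_2 = 6, s_3 = 12, s_4 = 30, s_5 = 27, s_6 = 18, s_7 = 48, s_8 = 24, s_9 = 9, s_{10} = 21, s_{11} = 0, s_{12} = 51, s_{13} = 33, s_{14} = 36, s_{15} = 45, s_{16} = 15, s_{17} = 39, s_{18} = 54.
The sequence repeats with period 18.
So s_{250} = s_{0 + ((250-0) mod 18)} = s_{16} = 15.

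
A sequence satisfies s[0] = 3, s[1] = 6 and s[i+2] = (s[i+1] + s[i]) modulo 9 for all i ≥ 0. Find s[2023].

We have s[0] = 3,  s[1] = 6,  s[2] = 0,  s[3] = 6,  s[4] = 6,  s[5] = 3,  s[6] = 0,  s[7] = 3,  s[8] = 3,  s[9] = 6.
Since (s[8], s[9]) = (s[0], s[1]) = (3, 6) (two consecutive terms determine the rest), the sequence is periodic with period 8.
(2023 - 0) mod 8 = 7, so s[2023] = s[7] = 3.

3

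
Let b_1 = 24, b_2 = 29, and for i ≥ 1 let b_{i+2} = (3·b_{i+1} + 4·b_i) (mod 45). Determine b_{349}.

15

Listing terms: b_1 = 24,  b_2 = 29,  b_3 = 3,  b_4 = 35,  b_5 = 27,  b_6 = 41,  b_7 = 6,  b_8 = 2,  b_9 = 30,  b_{10} = 8,  b_{11} = 9,  b_{12} = 14,  b_{13} = 33,  b_{14} = 20,  b_{15} = 12,  b_{16} = 26,  b_{17} = 36,  b_{18} = 32,  b_{19} = 15,  b_{20} = 38,  b_{21} = 39,  b_{22} = 44,  b_{23} = 18,  b_{24} = 5,  b_{25} = 42,  b_{26} = 11,  b_{27} = 21,  b_{28} = 17,  b_{29} = 0,  b_{30} = 23,  b_{31} = 24,  b_{32} = 29.
The sequence repeats with period 30.
(349 - 1) mod 30 = 18, so b_{349} = b_{19} = 15.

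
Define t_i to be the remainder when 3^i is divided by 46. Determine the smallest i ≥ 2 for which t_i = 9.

2

We have t_1 = 3,  t_2 = 9,  t_3 = 27,  t_4 = 35,  t_5 = 13,  t_6 = 39,  t_7 = 25,  t_8 = 29,  t_9 = 41,  t_{10} = 31,  t_{11} = 1,  t_{12} = 3.
The sequence repeats with period 11.
The value 9 first appears (with i ≥ 2) at t_2.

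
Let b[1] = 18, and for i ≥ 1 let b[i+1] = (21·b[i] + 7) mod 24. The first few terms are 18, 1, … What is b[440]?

7

Listing terms: b[1] = 18,  b[2] = 1,  b[3] = 4,  b[4] = 19,  b[5] = 22,  b[6] = 13,  b[7] = 16,  b[8] = 7,  b[9] = 10,  b[10] = 1.
Since b[10] = b[2] = 1, the sequence is eventually periodic: after a pre-period of length 1 it cycles with period 8.
For i ≥ 2, b[i] depends only on (i - 2) mod 8. (440 - 2) mod 8 = 6, so b[440] = b[8] = 7.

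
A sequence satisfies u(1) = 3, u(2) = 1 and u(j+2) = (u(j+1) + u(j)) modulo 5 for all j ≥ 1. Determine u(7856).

We have u(1) = 3,  u(2) = 1,  u(3) = 4,  u(4) = 0,  u(5) = 4,  u(6) = 4,  u(7) = 3,  u(8) = 2,  u(9) = 0,  u(10) = 2,  u(11) = 2,  u(12) = 4,  u(13) = 1,  u(14) = 0,  u(15) = 1,  u(16) = 1,  u(17) = 2,  u(18) = 3,  u(19) = 0,  u(20) = 3,  u(21) = 3,  u(22) = 1.
The sequence repeats with period 20.
(7856 - 1) mod 20 = 15, so u(7856) = u(16) = 1.

1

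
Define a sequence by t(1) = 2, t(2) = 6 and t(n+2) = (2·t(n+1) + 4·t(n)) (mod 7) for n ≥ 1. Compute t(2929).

Computing terms: t(1) = 2,  t(2) = 6,  t(3) = 6,  t(4) = 1,  t(5) = 5,  t(6) = 0,  t(7) = 6,  t(8) = 5,  t(9) = 6,  t(10) = 4,  t(11) = 4,  t(12) = 3,  t(13) = 1,  t(14) = 0,  t(15) = 4,  t(16) = 1,  t(17) = 4,  t(18) = 5,  t(19) = 5,  t(20) = 2,  t(21) = 3,  t(22) = 0,  t(23) = 5,  t(24) = 3,  t(25) = 5,  t(26) = 1,  t(27) = 1,  t(28) = 6,  t(29) = 2,  t(30) = 0,  t(31) = 1,  t(32) = 2,  t(33) = 1,  t(34) = 3,  t(35) = 3,  t(36) = 4,  t(37) = 6,  t(38) = 0,  t(39) = 3,  t(40) = 6,  t(41) = 3,  t(42) = 2,  t(43) = 2,  t(44) = 5,  t(45) = 4,  t(46) = 0,  t(47) = 2,  t(48) = 4,  t(49) = 2,  t(50) = 6.
The sequence repeats with period 48.
So t(2929) = t(1 + ((2929-1) mod 48)) = t(1) = 2.

2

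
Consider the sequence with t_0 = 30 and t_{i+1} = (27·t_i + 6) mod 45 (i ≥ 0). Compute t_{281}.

Computing terms: t_0 = 30; t_1 = 6; t_2 = 33; t_3 = 42; t_4 = 15; t_5 = 6.
Since t_5 = t_1 = 6, the sequence is eventually periodic: after a pre-period of length 1 it cycles with period 4.
For i ≥ 1, t_i depends only on (i - 1) mod 4. (281 - 1) mod 4 = 0, so t_{281} = t_1 = 6.

6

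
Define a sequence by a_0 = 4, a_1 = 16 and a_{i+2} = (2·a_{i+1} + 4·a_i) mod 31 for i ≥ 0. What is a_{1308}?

a_0 = 4; a_1 = 16; a_2 = 17; a_3 = 5; a_4 = 16; a_5 = 21; a_6 = 13; a_7 = 17; a_8 = 24; a_9 = 23; a_{10} = 18; a_{11} = 4; a_{12} = 18; a_{13} = 21; a_{14} = 21; a_{15} = 2; a_{16} = 26; a_{17} = 29; a_{18} = 7; a_{19} = 6; a_{20} = 9; a_{21} = 11; a_{22} = 27; a_{23} = 5; a_{24} = 25; a_{25} = 8; a_{26} = 23; a_{27} = 16; a_{28} = 0; a_{29} = 2; a_{30} = 4; a_{31} = 16.
The sequence repeats with period 30.
So a_{1308} = a_{0 + ((1308-0) mod 30)} = a_{18} = 7.

7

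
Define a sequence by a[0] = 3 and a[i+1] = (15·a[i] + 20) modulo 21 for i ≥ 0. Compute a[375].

We have a[0] = 3, a[1] = 2, a[2] = 8, a[3] = 14, a[4] = 20, a[5] = 5, a[6] = 11, a[7] = 17, a[8] = 2.
Since a[8] = a[1] = 2, the sequence is eventually periodic: after a pre-period of length 1 it cycles with period 7.
For i ≥ 1, a[i] depends only on (i - 1) mod 7. (375 - 1) mod 7 = 3, so a[375] = a[4] = 20.

20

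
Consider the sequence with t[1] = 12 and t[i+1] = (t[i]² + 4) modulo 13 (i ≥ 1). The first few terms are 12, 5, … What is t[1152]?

Listing terms: t[1] = 12; t[2] = 5; t[3] = 3; t[4] = 0; t[5] = 4; t[6] = 7; t[7] = 1; t[8] = 5.
Since t[8] = t[2] = 5, the sequence is eventually periodic: after a pre-period of length 1 it cycles with period 6.
For i ≥ 2, t[i] depends only on (i - 2) mod 6. (1152 - 2) mod 6 = 4, so t[1152] = t[6] = 7.

7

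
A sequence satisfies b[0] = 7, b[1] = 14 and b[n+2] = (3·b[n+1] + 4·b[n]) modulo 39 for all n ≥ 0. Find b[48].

Computing terms: b[0] = 7; b[1] = 14; b[2] = 31; b[3] = 32; b[4] = 25; b[5] = 8; b[6] = 7; b[7] = 14.
The sequence repeats with period 6.
(48 - 0) mod 6 = 0, so b[48] = b[0] = 7.

7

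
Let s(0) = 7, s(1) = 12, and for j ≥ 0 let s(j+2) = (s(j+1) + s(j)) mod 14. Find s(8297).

9

Computing terms: s(0) = 7; s(1) = 12; s(2) = 5; s(3) = 3; s(4) = 8; s(5) = 11; s(6) = 5; s(7) = 2; s(8) = 7; s(9) = 9; s(10) = 2; s(11) = 11; s(12) = 13; s(13) = 10; s(14) = 9; s(15) = 5; s(16) = 0; s(17) = 5; s(18) = 5; s(19) = 10; s(20) = 1; s(21) = 11; s(22) = 12; s(23) = 9; s(24) = 7; s(25) = 2; s(26) = 9; s(27) = 11; s(28) = 6; s(29) = 3; s(30) = 9; s(31) = 12; s(32) = 7; s(33) = 5; s(34) = 12; s(35) = 3; s(36) = 1; s(37) = 4; s(38) = 5; s(39) = 9; s(40) = 0; s(41) = 9; s(42) = 9; s(43) = 4; s(44) = 13; s(45) = 3; s(46) = 2; s(47) = 5; s(48) = 7; s(49) = 12.
The sequence repeats with period 48.
So s(8297) = s(0 + ((8297-0) mod 48)) = s(41) = 9.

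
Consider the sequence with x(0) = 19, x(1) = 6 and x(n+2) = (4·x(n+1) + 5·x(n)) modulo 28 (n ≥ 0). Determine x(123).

Computing terms: x(0) = 19, x(1) = 6, x(2) = 7, x(3) = 2, x(4) = 15, x(5) = 14, x(6) = 19, x(7) = 6.
The sequence repeats with period 6.
So x(123) = x(0 + ((123-0) mod 6)) = x(3) = 2.

2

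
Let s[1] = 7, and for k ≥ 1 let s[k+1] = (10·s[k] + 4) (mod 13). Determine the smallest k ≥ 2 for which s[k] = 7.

Computing terms: s[1] = 7,  s[2] = 9,  s[3] = 3,  s[4] = 8,  s[5] = 6,  s[6] = 12,  s[7] = 7.
The sequence repeats with period 6.
The value 7 next appears (with k ≥ 2) at s[7].

7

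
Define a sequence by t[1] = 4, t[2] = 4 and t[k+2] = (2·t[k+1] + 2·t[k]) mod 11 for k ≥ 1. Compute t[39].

t[1] = 4, t[2] = 4, t[3] = 5, t[4] = 7, t[5] = 2, t[6] = 7, t[7] = 7, t[8] = 6, t[9] = 4, t[10] = 9, t[11] = 4, t[12] = 4.
Since (t[11], t[12]) = (t[1], t[2]) = (4, 4) (two consecutive terms determine the rest), the sequence is periodic with period 10.
So t[39] = t[1 + ((39-1) mod 10)] = t[9] = 4.

4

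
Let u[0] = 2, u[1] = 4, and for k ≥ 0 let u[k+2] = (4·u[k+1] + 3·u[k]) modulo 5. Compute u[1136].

4

Computing terms: u[0] = 2, u[1] = 4, u[2] = 2, u[3] = 0, u[4] = 1, u[5] = 4, u[6] = 4, u[7] = 3, u[8] = 4, u[9] = 0, u[10] = 2, u[11] = 3, u[12] = 3, u[13] = 1, u[14] = 3, u[15] = 0, u[16] = 4, u[17] = 1, u[18] = 1, u[19] = 2, u[20] = 1, u[21] = 0, u[22] = 3, u[23] = 2, u[24] = 2, u[25] = 4.
The sequence repeats with period 24.
So u[1136] = u[0 + ((1136-0) mod 24)] = u[8] = 4.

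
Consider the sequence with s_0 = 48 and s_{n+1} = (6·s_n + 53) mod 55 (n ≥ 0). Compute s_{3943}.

52

Listing terms: s_0 = 48,  s_1 = 11,  s_2 = 9,  s_3 = 52,  s_4 = 35,  s_5 = 43,  s_6 = 36,  s_7 = 49,  s_8 = 17,  s_9 = 45,  s_{10} = 48.
The sequence repeats with period 10.
(3943 - 0) mod 10 = 3, so s_{3943} = s_3 = 52.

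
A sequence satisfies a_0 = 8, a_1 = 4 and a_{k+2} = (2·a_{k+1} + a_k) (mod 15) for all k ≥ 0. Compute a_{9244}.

We have a_0 = 8, a_1 = 4, a_2 = 1, a_3 = 6, a_4 = 13, a_5 = 2, a_6 = 2, a_7 = 6, a_8 = 14, a_9 = 4, a_{10} = 7, a_{11} = 3, a_{12} = 13, a_{13} = 14, a_{14} = 11, a_{15} = 6, a_{16} = 8, a_{17} = 7, a_{18} = 7, a_{19} = 6, a_{20} = 4, a_{21} = 14, a_{22} = 2, a_{23} = 3, a_{24} = 8, a_{25} = 4.
Since (a_{24}, a_{25}) = (a_0, a_1) = (8, 4) (two consecutive terms determine the rest), the sequence is periodic with period 24.
(9244 - 0) mod 24 = 4, so a_{9244} = a_4 = 13.

13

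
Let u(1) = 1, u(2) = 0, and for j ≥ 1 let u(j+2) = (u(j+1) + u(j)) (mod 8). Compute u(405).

5

We have u(1) = 1; u(2) = 0; u(3) = 1; u(4) = 1; u(5) = 2; u(6) = 3; u(7) = 5; u(8) = 0; u(9) = 5; u(10) = 5; u(11) = 2; u(12) = 7; u(13) = 1; u(14) = 0.
Since (u(13), u(14)) = (u(1), u(2)) = (1, 0) (two consecutive terms determine the rest), the sequence is periodic with period 12.
(405 - 1) mod 12 = 8, so u(405) = u(9) = 5.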